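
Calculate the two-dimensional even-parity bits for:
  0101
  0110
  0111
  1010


Row parities: 0010
Column parities: 1110

Row P: 0010, Col P: 1110, Corner: 1


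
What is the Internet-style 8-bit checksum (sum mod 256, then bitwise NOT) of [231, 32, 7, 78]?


Sum = 348 mod 256 = 92
Complement = 163

163


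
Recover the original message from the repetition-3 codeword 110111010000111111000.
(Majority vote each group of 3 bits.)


Groups: 110, 111, 010, 000, 111, 111, 000
Majority votes: 1100110

1100110


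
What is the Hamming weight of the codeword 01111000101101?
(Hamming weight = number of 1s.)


Counting 1s in 01111000101101

8


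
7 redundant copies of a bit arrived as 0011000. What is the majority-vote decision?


Ones: 2 out of 7
Threshold: 4

0 (2/7 voted 1)


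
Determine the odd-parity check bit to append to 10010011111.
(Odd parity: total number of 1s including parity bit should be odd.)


Number of 1s in data: 7
Parity bit: 0

0


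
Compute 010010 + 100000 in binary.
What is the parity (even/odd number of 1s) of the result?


010010 = 18
100000 = 32
Sum = 50 = 110010
1s count = 3

odd parity (3 ones in 110010)


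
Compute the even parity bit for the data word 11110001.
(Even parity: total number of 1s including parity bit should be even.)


Number of 1s in data: 5
Parity bit: 1

1


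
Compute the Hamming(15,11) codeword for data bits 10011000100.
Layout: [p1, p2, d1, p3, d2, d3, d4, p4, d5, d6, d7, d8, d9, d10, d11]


Parity bits: p1=0, p2=0, p3=0, p4=0

001000101000100


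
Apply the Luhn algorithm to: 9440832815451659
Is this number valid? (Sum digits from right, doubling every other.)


Luhn sum = 81
81 mod 10 = 1

Invalid (Luhn sum mod 10 = 1)


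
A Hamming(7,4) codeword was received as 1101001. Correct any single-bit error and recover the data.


Syndrome = 0: no error detected

Data: 0001 (no errors)


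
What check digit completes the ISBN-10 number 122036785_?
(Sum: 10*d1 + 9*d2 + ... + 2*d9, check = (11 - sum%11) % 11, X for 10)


Weighted sum: 154
154 mod 11 = 0

Check digit: 0


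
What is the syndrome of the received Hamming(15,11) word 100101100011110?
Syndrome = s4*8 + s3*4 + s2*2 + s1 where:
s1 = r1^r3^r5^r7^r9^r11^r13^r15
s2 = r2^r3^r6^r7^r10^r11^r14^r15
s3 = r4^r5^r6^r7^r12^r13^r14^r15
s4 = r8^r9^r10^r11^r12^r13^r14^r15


s1=0, s2=0, s3=0, s4=0

Syndrome = 0 (no error)


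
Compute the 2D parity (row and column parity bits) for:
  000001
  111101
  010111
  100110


Row parities: 1101
Column parities: 001101

Row P: 1101, Col P: 001101, Corner: 1


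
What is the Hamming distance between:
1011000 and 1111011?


XOR: 0100011
Count of 1s: 3

3


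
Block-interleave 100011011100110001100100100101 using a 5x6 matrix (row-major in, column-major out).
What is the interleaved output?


Matrix:
  100011
  011100
  110001
  100100
  100101
Read columns: 101110110001000010111000010101

101110110001000010111000010101


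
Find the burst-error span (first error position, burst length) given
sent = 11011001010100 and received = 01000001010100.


XOR: 10011000000000

Burst at position 0, length 5


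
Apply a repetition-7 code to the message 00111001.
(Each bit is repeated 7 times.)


Each bit -> 7 copies

00000000000000111111111111111111111000000000000001111111


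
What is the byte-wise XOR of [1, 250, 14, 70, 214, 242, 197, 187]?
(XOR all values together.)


XOR chain: 1 ^ 250 ^ 14 ^ 70 ^ 214 ^ 242 ^ 197 ^ 187 = 233

233


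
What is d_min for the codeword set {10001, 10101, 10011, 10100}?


Comparing all pairs, minimum distance: 1
Can detect 0 errors, correct 0 errors

1


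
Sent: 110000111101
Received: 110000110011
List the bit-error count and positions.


XOR: 000000001110

3 error(s) at position(s): 8, 9, 10


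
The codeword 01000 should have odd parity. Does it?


Number of 1s: 1

Yes, parity is correct (1 ones)


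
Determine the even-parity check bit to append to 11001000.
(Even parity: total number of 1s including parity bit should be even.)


Number of 1s in data: 3
Parity bit: 1

1


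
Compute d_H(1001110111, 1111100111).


XOR: 0110010000
Count of 1s: 3

3


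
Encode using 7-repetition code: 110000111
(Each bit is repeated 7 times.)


Each bit -> 7 copies

111111111111110000000000000000000000000000111111111111111111111


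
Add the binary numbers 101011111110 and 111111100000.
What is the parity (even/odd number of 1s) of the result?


101011111110 = 2814
111111100000 = 4064
Sum = 6878 = 1101011011110
1s count = 9

odd parity (9 ones in 1101011011110)


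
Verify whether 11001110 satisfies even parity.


Number of 1s: 5

No, parity error (5 ones)


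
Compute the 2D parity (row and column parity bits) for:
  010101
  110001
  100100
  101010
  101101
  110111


Row parities: 110101
Column parities: 110000

Row P: 110101, Col P: 110000, Corner: 0


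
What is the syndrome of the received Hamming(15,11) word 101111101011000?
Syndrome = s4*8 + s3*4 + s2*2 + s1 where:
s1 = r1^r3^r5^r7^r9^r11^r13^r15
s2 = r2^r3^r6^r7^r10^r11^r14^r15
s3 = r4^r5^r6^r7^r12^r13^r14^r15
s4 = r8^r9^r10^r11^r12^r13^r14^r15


s1=0, s2=0, s3=1, s4=1

Syndrome = 12 (error at position 12)


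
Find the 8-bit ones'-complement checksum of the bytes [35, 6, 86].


Sum = 127 mod 256 = 127
Complement = 128

128


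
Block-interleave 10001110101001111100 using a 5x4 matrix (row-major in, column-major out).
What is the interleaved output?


Matrix:
  1000
  1110
  1010
  0111
  1100
Read columns: 11101010110111000010

11101010110111000010


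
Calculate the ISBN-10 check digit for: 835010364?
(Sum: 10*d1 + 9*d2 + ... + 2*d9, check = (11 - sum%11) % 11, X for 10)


Weighted sum: 191
191 mod 11 = 4

Check digit: 7


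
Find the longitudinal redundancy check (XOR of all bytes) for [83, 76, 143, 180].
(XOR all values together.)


XOR chain: 83 ^ 76 ^ 143 ^ 180 = 36

36


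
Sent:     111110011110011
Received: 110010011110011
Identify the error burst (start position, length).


XOR: 001100000000000

Burst at position 2, length 2


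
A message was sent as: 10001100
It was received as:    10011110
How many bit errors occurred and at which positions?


XOR: 00010010

2 error(s) at position(s): 3, 6


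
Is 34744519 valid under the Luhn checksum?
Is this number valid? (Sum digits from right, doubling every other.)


Luhn sum = 43
43 mod 10 = 3

Invalid (Luhn sum mod 10 = 3)


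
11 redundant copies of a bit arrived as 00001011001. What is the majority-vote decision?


Ones: 4 out of 11
Threshold: 6

0 (4/11 voted 1)


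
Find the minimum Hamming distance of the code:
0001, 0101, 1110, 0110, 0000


Comparing all pairs, minimum distance: 1
Can detect 0 errors, correct 0 errors

1


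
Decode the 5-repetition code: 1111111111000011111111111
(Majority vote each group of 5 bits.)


Groups: 11111, 11111, 00001, 11111, 11111
Majority votes: 11011

11011


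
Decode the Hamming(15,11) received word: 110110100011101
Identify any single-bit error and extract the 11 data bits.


Syndrome = 0: no error detected

Data: 01010011101 (no errors)


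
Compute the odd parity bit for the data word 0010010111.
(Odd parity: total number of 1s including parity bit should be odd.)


Number of 1s in data: 5
Parity bit: 0

0


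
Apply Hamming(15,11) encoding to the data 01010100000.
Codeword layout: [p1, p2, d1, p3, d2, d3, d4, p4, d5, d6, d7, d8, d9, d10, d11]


Parity bits: p1=0, p2=0, p3=0, p4=1

000010110100000


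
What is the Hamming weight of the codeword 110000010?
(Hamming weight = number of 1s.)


Counting 1s in 110000010

3


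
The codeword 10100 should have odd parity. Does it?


Number of 1s: 2

No, parity error (2 ones)


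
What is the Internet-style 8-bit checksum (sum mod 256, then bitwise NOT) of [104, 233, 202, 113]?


Sum = 652 mod 256 = 140
Complement = 115

115


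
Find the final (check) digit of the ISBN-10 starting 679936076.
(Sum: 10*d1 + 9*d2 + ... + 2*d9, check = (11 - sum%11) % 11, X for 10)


Weighted sum: 339
339 mod 11 = 9

Check digit: 2


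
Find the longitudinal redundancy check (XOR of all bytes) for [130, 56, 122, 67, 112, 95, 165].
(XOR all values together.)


XOR chain: 130 ^ 56 ^ 122 ^ 67 ^ 112 ^ 95 ^ 165 = 9

9


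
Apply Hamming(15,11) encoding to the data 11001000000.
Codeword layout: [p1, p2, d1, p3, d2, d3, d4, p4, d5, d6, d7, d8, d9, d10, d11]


Parity bits: p1=1, p2=1, p3=1, p4=1

111110011000000


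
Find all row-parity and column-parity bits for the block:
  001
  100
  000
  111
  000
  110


Row parities: 110100
Column parities: 100

Row P: 110100, Col P: 100, Corner: 1


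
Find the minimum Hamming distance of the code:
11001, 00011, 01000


Comparing all pairs, minimum distance: 2
Can detect 1 errors, correct 0 errors

2


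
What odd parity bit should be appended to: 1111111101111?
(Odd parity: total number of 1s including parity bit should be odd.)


Number of 1s in data: 12
Parity bit: 1

1


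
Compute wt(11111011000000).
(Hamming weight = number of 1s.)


Counting 1s in 11111011000000

7


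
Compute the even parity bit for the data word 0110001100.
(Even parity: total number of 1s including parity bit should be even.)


Number of 1s in data: 4
Parity bit: 0

0


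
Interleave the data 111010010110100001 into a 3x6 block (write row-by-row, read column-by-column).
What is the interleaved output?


Matrix:
  111010
  010110
  100001
Read columns: 101110100010110001

101110100010110001


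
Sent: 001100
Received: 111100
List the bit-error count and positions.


XOR: 110000

2 error(s) at position(s): 0, 1


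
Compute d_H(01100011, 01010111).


XOR: 00110100
Count of 1s: 3

3


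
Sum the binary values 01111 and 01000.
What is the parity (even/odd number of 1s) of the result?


01111 = 15
01000 = 8
Sum = 23 = 10111
1s count = 4

even parity (4 ones in 10111)


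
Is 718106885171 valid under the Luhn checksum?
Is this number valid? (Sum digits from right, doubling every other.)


Luhn sum = 43
43 mod 10 = 3

Invalid (Luhn sum mod 10 = 3)


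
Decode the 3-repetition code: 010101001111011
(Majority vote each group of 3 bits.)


Groups: 010, 101, 001, 111, 011
Majority votes: 01011

01011


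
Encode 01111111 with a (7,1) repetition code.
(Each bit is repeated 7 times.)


Each bit -> 7 copies

00000001111111111111111111111111111111111111111111111111


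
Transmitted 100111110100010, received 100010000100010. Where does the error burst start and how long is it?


XOR: 000101110000000

Burst at position 3, length 5


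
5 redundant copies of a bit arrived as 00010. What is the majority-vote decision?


Ones: 1 out of 5
Threshold: 3

0 (1/5 voted 1)


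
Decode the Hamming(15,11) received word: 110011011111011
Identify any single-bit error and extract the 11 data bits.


Syndrome = 13: error at position 13

Data: 01101111111 (corrected bit 13)


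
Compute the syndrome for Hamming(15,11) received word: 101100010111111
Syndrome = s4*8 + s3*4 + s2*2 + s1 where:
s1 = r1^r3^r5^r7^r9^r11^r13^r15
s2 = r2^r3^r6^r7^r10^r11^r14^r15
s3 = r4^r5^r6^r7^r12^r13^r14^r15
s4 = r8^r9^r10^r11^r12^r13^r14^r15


s1=1, s2=1, s3=1, s4=1

Syndrome = 15 (error at position 15)


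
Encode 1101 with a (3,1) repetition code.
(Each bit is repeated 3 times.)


Each bit -> 3 copies

111111000111


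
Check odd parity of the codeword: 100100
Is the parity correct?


Number of 1s: 2

No, parity error (2 ones)


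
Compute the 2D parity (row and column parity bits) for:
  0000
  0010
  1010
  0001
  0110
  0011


Row parities: 010100
Column parities: 1100

Row P: 010100, Col P: 1100, Corner: 0


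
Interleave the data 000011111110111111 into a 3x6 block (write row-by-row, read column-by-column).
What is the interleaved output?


Matrix:
  000011
  111110
  111111
Read columns: 011011011011111101

011011011011111101


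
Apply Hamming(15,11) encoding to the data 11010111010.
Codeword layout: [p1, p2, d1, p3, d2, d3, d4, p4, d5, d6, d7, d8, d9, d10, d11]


Parity bits: p1=0, p2=1, p3=0, p4=0

011010100111010


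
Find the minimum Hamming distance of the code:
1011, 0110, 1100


Comparing all pairs, minimum distance: 2
Can detect 1 errors, correct 0 errors

2


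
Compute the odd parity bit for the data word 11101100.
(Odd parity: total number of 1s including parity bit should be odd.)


Number of 1s in data: 5
Parity bit: 0

0


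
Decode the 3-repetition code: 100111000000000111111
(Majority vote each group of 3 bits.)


Groups: 100, 111, 000, 000, 000, 111, 111
Majority votes: 0100011

0100011


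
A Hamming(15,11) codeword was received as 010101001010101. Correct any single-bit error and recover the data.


Syndrome = 0: no error detected

Data: 00101010101 (no errors)


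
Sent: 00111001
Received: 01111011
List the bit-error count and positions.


XOR: 01000010

2 error(s) at position(s): 1, 6


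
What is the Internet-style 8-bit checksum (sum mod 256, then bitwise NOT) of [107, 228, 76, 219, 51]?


Sum = 681 mod 256 = 169
Complement = 86

86


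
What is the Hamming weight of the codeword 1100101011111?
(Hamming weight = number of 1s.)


Counting 1s in 1100101011111

9


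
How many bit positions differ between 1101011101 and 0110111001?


XOR: 1011100100
Count of 1s: 5

5


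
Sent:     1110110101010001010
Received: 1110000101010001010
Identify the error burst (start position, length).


XOR: 0000110000000000000

Burst at position 4, length 2


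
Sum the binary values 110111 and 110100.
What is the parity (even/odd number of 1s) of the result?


110111 = 55
110100 = 52
Sum = 107 = 1101011
1s count = 5

odd parity (5 ones in 1101011)


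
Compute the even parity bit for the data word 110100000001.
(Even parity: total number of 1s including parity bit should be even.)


Number of 1s in data: 4
Parity bit: 0

0


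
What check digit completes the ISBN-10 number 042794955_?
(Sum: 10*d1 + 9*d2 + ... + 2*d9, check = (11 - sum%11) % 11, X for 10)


Weighted sum: 236
236 mod 11 = 5

Check digit: 6


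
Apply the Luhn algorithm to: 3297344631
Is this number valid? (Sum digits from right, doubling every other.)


Luhn sum = 55
55 mod 10 = 5

Invalid (Luhn sum mod 10 = 5)


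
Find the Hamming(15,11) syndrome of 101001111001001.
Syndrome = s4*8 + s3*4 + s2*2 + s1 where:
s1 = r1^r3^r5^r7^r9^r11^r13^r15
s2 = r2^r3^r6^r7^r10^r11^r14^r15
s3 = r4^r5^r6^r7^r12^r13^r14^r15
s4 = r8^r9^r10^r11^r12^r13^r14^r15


s1=1, s2=0, s3=0, s4=0

Syndrome = 1 (error at position 1)


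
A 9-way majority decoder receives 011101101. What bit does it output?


Ones: 6 out of 9
Threshold: 5

1 (6/9 voted 1)


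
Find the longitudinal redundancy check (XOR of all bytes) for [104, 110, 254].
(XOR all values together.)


XOR chain: 104 ^ 110 ^ 254 = 248

248


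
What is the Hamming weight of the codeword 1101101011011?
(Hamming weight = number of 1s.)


Counting 1s in 1101101011011

9


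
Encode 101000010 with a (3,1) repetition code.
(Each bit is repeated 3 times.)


Each bit -> 3 copies

111000111000000000000111000


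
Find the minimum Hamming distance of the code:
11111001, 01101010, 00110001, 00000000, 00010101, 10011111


Comparing all pairs, minimum distance: 2
Can detect 1 errors, correct 0 errors

2


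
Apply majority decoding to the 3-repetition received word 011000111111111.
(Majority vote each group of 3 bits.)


Groups: 011, 000, 111, 111, 111
Majority votes: 10111

10111


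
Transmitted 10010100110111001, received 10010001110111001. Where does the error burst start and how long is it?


XOR: 00000101000000000

Burst at position 5, length 3


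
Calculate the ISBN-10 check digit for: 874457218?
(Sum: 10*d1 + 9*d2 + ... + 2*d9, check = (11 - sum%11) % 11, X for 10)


Weighted sum: 295
295 mod 11 = 9

Check digit: 2


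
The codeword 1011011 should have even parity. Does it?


Number of 1s: 5

No, parity error (5 ones)


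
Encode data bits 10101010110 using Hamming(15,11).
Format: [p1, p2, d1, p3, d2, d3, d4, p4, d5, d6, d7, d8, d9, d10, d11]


Parity bits: p1=0, p2=0, p3=1, p4=0

001101001010110


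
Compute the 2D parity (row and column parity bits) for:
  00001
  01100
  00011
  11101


Row parities: 1000
Column parities: 10011

Row P: 1000, Col P: 10011, Corner: 1


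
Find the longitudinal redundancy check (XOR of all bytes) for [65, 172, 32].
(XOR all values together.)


XOR chain: 65 ^ 172 ^ 32 = 205

205


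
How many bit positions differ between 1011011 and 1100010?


XOR: 0111001
Count of 1s: 4

4


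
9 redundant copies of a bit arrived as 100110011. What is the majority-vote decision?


Ones: 5 out of 9
Threshold: 5

1 (5/9 voted 1)


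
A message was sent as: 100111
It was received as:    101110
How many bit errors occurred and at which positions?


XOR: 001001

2 error(s) at position(s): 2, 5


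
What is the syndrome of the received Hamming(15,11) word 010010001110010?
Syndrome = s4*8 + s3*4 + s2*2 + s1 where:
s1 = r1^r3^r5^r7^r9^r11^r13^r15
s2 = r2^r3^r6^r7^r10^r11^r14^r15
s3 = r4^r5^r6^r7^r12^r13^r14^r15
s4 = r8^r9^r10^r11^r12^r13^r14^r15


s1=1, s2=0, s3=0, s4=0

Syndrome = 1 (error at position 1)


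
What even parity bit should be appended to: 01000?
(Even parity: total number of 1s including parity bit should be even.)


Number of 1s in data: 1
Parity bit: 1

1


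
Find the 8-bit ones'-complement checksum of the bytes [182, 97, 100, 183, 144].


Sum = 706 mod 256 = 194
Complement = 61

61


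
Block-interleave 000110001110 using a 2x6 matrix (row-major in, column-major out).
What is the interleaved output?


Matrix:
  000110
  001110
Read columns: 000001111100

000001111100


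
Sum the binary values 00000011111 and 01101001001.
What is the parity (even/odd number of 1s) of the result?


00000011111 = 31
01101001001 = 841
Sum = 872 = 1101101000
1s count = 5

odd parity (5 ones in 1101101000)


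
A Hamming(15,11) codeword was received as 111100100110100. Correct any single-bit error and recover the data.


Syndrome = 15: error at position 15

Data: 10010110101 (corrected bit 15)


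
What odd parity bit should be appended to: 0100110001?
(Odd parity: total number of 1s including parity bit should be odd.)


Number of 1s in data: 4
Parity bit: 1

1


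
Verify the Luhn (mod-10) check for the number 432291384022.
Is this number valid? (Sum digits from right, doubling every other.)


Luhn sum = 55
55 mod 10 = 5

Invalid (Luhn sum mod 10 = 5)


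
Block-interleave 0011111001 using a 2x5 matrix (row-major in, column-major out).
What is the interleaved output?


Matrix:
  00111
  11001
Read columns: 0101101011

0101101011


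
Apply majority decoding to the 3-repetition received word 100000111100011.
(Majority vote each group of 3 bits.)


Groups: 100, 000, 111, 100, 011
Majority votes: 00101

00101


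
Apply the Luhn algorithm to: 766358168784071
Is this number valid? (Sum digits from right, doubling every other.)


Luhn sum = 73
73 mod 10 = 3

Invalid (Luhn sum mod 10 = 3)


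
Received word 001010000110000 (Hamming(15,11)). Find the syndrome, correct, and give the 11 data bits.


Syndrome = 7: error at position 7

Data: 11010110000 (corrected bit 7)


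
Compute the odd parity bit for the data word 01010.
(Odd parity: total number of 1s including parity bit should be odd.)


Number of 1s in data: 2
Parity bit: 1

1


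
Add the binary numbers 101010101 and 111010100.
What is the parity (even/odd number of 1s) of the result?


101010101 = 341
111010100 = 468
Sum = 809 = 1100101001
1s count = 5

odd parity (5 ones in 1100101001)


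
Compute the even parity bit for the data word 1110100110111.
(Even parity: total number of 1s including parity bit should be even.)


Number of 1s in data: 9
Parity bit: 1

1


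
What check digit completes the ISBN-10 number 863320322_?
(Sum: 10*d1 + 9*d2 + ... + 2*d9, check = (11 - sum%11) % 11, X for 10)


Weighted sum: 213
213 mod 11 = 4

Check digit: 7


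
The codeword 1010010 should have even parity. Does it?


Number of 1s: 3

No, parity error (3 ones)


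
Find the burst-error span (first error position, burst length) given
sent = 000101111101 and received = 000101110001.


XOR: 000000001100

Burst at position 8, length 2


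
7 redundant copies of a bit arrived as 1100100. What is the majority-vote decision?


Ones: 3 out of 7
Threshold: 4

0 (3/7 voted 1)


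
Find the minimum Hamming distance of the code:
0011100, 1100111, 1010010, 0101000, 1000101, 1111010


Comparing all pairs, minimum distance: 2
Can detect 1 errors, correct 0 errors

2


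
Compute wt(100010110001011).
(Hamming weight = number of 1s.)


Counting 1s in 100010110001011

7


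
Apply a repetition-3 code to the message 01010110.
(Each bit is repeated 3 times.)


Each bit -> 3 copies

000111000111000111111000


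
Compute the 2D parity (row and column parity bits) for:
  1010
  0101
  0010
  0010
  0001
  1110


Row parities: 001111
Column parities: 0000

Row P: 001111, Col P: 0000, Corner: 0


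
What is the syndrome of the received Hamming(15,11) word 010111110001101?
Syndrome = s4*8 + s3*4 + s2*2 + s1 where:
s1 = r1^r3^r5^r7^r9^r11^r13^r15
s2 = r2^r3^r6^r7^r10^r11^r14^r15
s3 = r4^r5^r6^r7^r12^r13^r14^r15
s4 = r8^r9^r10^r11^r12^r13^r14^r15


s1=0, s2=0, s3=1, s4=0

Syndrome = 4 (error at position 4)


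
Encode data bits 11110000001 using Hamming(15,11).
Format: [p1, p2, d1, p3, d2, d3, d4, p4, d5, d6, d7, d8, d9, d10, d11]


Parity bits: p1=0, p2=0, p3=0, p4=1

001011110000001


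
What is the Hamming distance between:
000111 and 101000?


XOR: 101111
Count of 1s: 5

5


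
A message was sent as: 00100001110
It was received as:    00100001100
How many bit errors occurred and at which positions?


XOR: 00000000010

1 error(s) at position(s): 9


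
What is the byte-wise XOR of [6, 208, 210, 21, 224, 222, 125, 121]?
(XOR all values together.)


XOR chain: 6 ^ 208 ^ 210 ^ 21 ^ 224 ^ 222 ^ 125 ^ 121 = 43

43


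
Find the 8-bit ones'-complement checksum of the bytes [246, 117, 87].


Sum = 450 mod 256 = 194
Complement = 61

61


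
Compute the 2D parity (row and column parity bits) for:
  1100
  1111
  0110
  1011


Row parities: 0001
Column parities: 1110

Row P: 0001, Col P: 1110, Corner: 1


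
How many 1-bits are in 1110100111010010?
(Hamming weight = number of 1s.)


Counting 1s in 1110100111010010

9


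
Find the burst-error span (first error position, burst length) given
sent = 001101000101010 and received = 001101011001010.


XOR: 000000011100000

Burst at position 7, length 3


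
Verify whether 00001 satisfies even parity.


Number of 1s: 1

No, parity error (1 ones)


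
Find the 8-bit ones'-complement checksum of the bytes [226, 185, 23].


Sum = 434 mod 256 = 178
Complement = 77

77


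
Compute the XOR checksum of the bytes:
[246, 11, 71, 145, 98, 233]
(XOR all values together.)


XOR chain: 246 ^ 11 ^ 71 ^ 145 ^ 98 ^ 233 = 160

160


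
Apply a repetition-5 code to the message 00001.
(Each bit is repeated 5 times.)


Each bit -> 5 copies

0000000000000000000011111


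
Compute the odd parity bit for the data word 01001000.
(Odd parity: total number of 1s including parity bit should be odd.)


Number of 1s in data: 2
Parity bit: 1

1


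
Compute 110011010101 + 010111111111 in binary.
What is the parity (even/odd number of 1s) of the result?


110011010101 = 3285
010111111111 = 1535
Sum = 4820 = 1001011010100
1s count = 6

even parity (6 ones in 1001011010100)


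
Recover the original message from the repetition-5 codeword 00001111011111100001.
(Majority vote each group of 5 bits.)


Groups: 00001, 11101, 11111, 00001
Majority votes: 0110

0110


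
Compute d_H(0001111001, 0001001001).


XOR: 0000110000
Count of 1s: 2

2


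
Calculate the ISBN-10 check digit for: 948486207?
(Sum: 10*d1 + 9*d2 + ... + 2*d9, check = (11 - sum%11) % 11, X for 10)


Weighted sum: 318
318 mod 11 = 10

Check digit: 1


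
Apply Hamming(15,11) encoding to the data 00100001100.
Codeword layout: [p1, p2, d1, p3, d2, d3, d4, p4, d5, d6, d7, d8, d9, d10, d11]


Parity bits: p1=1, p2=1, p3=1, p4=0

110101000001100


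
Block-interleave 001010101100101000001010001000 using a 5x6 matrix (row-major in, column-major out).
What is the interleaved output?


Matrix:
  001010
  101100
  101000
  001010
  001000
Read columns: 011000000011111010001001000000

011000000011111010001001000000


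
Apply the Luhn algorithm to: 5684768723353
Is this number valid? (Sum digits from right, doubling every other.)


Luhn sum = 62
62 mod 10 = 2

Invalid (Luhn sum mod 10 = 2)


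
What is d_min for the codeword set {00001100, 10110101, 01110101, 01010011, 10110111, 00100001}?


Comparing all pairs, minimum distance: 1
Can detect 0 errors, correct 0 errors

1


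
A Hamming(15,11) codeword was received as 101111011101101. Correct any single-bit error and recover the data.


Syndrome = 0: no error detected

Data: 11101101101 (no errors)


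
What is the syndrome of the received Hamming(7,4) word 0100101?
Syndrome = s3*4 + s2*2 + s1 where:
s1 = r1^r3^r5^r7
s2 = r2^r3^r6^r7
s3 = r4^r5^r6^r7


s1=0, s2=0, s3=0

Syndrome = 0 (no error)


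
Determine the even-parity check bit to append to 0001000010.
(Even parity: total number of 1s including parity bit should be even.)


Number of 1s in data: 2
Parity bit: 0

0


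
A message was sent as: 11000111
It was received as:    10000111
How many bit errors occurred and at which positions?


XOR: 01000000

1 error(s) at position(s): 1


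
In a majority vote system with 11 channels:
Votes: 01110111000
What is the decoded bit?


Ones: 6 out of 11
Threshold: 6

1 (6/11 voted 1)


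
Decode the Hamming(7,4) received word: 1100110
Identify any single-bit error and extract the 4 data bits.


Syndrome = 0: no error detected

Data: 0110 (no errors)


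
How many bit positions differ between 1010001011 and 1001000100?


XOR: 0011001111
Count of 1s: 6

6


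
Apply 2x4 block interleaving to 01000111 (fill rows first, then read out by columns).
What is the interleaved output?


Matrix:
  0100
  0111
Read columns: 00110101

00110101


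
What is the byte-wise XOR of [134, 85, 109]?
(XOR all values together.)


XOR chain: 134 ^ 85 ^ 109 = 190

190


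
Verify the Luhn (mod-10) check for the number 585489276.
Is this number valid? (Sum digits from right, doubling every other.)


Luhn sum = 55
55 mod 10 = 5

Invalid (Luhn sum mod 10 = 5)


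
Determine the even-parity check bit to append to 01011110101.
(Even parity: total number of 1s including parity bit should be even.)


Number of 1s in data: 7
Parity bit: 1

1


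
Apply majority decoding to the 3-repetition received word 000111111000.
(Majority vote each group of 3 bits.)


Groups: 000, 111, 111, 000
Majority votes: 0110

0110


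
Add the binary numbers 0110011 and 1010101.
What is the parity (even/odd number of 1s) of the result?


0110011 = 51
1010101 = 85
Sum = 136 = 10001000
1s count = 2

even parity (2 ones in 10001000)


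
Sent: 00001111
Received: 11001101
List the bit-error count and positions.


XOR: 11000010

3 error(s) at position(s): 0, 1, 6


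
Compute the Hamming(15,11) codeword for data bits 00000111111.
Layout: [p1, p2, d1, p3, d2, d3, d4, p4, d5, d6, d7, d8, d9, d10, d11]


Parity bits: p1=1, p2=0, p3=0, p4=0

100000000111111


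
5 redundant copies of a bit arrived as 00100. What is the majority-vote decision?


Ones: 1 out of 5
Threshold: 3

0 (1/5 voted 1)


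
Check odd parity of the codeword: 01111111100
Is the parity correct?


Number of 1s: 8

No, parity error (8 ones)


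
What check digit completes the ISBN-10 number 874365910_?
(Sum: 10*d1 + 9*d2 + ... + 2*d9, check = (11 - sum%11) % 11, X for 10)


Weighted sum: 296
296 mod 11 = 10

Check digit: 1


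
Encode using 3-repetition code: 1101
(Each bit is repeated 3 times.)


Each bit -> 3 copies

111111000111


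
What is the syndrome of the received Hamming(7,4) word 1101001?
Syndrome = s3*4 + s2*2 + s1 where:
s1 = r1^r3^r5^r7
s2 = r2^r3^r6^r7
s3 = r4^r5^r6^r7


s1=0, s2=0, s3=0

Syndrome = 0 (no error)


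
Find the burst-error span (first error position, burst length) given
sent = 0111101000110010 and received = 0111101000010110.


XOR: 0000000000100100

Burst at position 10, length 4


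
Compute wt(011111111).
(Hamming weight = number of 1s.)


Counting 1s in 011111111

8


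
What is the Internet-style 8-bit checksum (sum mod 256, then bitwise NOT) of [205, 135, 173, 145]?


Sum = 658 mod 256 = 146
Complement = 109

109


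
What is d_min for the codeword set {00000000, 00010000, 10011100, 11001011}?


Comparing all pairs, minimum distance: 1
Can detect 0 errors, correct 0 errors

1


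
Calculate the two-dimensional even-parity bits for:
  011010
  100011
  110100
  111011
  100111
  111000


Row parities: 111101
Column parities: 101001

Row P: 111101, Col P: 101001, Corner: 1


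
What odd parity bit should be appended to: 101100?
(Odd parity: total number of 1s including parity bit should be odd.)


Number of 1s in data: 3
Parity bit: 0

0


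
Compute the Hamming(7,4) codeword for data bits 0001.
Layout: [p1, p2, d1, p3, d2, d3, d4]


Parity bits: p1=1, p2=1, p3=1

1101001


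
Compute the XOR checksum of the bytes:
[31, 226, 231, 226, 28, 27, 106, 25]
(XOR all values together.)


XOR chain: 31 ^ 226 ^ 231 ^ 226 ^ 28 ^ 27 ^ 106 ^ 25 = 140

140


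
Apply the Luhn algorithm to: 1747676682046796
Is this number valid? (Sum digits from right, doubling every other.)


Luhn sum = 81
81 mod 10 = 1

Invalid (Luhn sum mod 10 = 1)


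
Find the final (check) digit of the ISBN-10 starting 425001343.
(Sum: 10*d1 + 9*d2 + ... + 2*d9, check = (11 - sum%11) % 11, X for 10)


Weighted sum: 133
133 mod 11 = 1

Check digit: X


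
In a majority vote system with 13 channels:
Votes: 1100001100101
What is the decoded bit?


Ones: 6 out of 13
Threshold: 7

0 (6/13 voted 1)


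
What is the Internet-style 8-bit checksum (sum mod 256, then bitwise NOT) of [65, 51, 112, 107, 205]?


Sum = 540 mod 256 = 28
Complement = 227

227


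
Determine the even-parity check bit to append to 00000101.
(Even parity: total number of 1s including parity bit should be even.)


Number of 1s in data: 2
Parity bit: 0

0


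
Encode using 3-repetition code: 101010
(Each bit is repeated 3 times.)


Each bit -> 3 copies

111000111000111000


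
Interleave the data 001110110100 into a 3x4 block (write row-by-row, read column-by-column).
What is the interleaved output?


Matrix:
  0011
  1011
  0100
Read columns: 010001110110

010001110110


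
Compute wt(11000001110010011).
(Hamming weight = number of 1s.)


Counting 1s in 11000001110010011

8


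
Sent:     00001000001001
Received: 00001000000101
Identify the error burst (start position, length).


XOR: 00000000001100

Burst at position 10, length 2


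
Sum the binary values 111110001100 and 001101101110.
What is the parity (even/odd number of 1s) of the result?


111110001100 = 3980
001101101110 = 878
Sum = 4858 = 1001011111010
1s count = 8

even parity (8 ones in 1001011111010)


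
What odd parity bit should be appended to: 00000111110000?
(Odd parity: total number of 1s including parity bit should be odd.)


Number of 1s in data: 5
Parity bit: 0

0


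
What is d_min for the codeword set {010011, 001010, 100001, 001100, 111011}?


Comparing all pairs, minimum distance: 2
Can detect 1 errors, correct 0 errors

2


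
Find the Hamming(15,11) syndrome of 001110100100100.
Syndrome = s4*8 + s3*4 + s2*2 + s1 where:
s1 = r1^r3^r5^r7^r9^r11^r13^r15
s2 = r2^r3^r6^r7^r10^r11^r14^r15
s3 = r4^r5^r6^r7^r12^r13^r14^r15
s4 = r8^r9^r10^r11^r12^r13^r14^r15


s1=0, s2=1, s3=0, s4=0

Syndrome = 2 (error at position 2)


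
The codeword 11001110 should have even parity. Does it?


Number of 1s: 5

No, parity error (5 ones)


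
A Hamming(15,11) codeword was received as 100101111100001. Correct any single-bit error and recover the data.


Syndrome = 0: no error detected

Data: 00111100001 (no errors)


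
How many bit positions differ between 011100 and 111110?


XOR: 100010
Count of 1s: 2

2


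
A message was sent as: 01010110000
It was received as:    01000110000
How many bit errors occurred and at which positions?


XOR: 00010000000

1 error(s) at position(s): 3


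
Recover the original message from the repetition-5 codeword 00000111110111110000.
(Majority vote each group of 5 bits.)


Groups: 00000, 11111, 01111, 10000
Majority votes: 0110

0110


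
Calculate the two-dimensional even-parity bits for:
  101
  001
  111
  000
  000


Row parities: 01100
Column parities: 011

Row P: 01100, Col P: 011, Corner: 0


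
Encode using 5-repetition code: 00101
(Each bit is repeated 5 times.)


Each bit -> 5 copies

0000000000111110000011111


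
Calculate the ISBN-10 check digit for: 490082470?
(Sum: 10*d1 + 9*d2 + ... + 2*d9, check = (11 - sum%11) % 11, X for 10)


Weighted sum: 216
216 mod 11 = 7

Check digit: 4


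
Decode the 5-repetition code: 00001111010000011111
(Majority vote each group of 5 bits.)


Groups: 00001, 11101, 00000, 11111
Majority votes: 0101

0101


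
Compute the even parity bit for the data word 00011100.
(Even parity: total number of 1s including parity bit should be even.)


Number of 1s in data: 3
Parity bit: 1

1


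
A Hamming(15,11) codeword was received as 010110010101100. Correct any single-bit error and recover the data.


Syndrome = 0: no error detected

Data: 01000101100 (no errors)


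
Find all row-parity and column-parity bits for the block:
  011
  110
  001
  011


Row parities: 0010
Column parities: 111

Row P: 0010, Col P: 111, Corner: 1


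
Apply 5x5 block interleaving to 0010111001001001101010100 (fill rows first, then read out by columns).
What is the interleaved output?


Matrix:
  00101
  11001
  00100
  11010
  10100
Read columns: 0101101010101010001011000

0101101010101010001011000


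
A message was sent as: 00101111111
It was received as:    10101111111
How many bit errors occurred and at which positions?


XOR: 10000000000

1 error(s) at position(s): 0


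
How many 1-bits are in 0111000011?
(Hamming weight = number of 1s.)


Counting 1s in 0111000011

5


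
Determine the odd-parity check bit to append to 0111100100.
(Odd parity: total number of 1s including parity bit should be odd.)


Number of 1s in data: 5
Parity bit: 0

0


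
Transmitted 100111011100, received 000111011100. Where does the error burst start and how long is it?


XOR: 100000000000

Burst at position 0, length 1


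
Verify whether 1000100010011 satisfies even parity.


Number of 1s: 5

No, parity error (5 ones)


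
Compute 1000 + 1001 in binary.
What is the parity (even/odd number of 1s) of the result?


1000 = 8
1001 = 9
Sum = 17 = 10001
1s count = 2

even parity (2 ones in 10001)


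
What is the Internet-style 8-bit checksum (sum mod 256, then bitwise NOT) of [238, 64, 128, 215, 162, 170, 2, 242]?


Sum = 1221 mod 256 = 197
Complement = 58

58


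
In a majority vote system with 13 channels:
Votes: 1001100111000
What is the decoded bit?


Ones: 6 out of 13
Threshold: 7

0 (6/13 voted 1)


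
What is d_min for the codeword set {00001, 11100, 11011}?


Comparing all pairs, minimum distance: 3
Can detect 2 errors, correct 1 errors

3


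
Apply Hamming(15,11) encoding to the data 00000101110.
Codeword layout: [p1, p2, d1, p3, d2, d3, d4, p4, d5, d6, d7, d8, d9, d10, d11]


Parity bits: p1=1, p2=0, p3=1, p4=0

100100000101110


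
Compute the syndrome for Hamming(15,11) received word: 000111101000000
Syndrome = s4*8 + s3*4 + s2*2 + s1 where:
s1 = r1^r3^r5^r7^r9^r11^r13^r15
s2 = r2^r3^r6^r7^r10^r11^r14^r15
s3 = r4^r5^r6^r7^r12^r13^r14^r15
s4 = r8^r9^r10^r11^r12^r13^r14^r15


s1=1, s2=0, s3=0, s4=1

Syndrome = 9 (error at position 9)


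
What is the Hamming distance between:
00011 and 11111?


XOR: 11100
Count of 1s: 3

3


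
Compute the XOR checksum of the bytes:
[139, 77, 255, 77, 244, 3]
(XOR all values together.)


XOR chain: 139 ^ 77 ^ 255 ^ 77 ^ 244 ^ 3 = 131

131


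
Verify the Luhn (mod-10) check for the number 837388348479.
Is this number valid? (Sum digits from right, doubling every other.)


Luhn sum = 68
68 mod 10 = 8

Invalid (Luhn sum mod 10 = 8)


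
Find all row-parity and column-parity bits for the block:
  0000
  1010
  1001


Row parities: 000
Column parities: 0011

Row P: 000, Col P: 0011, Corner: 0


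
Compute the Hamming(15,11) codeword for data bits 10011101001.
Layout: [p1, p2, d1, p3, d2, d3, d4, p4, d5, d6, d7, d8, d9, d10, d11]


Parity bits: p1=0, p2=0, p3=1, p4=0

001100101101001


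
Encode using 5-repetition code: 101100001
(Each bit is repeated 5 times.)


Each bit -> 5 copies

111110000011111111110000000000000000000011111


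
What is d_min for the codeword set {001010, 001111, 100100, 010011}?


Comparing all pairs, minimum distance: 2
Can detect 1 errors, correct 0 errors

2


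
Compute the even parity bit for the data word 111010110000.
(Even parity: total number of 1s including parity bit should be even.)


Number of 1s in data: 6
Parity bit: 0

0


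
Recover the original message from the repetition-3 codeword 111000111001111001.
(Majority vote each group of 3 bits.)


Groups: 111, 000, 111, 001, 111, 001
Majority votes: 101010

101010


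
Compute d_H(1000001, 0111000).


XOR: 1111001
Count of 1s: 5

5


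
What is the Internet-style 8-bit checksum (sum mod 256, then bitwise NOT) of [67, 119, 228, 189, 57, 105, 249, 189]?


Sum = 1203 mod 256 = 179
Complement = 76

76


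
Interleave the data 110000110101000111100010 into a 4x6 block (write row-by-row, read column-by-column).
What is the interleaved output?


Matrix:
  110000
  110101
  000111
  100010
Read columns: 110111000000011000110110

110111000000011000110110


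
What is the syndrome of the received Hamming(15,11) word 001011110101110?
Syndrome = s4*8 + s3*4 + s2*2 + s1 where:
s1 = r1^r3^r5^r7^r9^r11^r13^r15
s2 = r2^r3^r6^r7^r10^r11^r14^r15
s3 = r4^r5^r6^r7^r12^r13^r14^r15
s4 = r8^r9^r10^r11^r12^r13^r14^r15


s1=0, s2=1, s3=0, s4=1

Syndrome = 10 (error at position 10)


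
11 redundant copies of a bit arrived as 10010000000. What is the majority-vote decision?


Ones: 2 out of 11
Threshold: 6

0 (2/11 voted 1)


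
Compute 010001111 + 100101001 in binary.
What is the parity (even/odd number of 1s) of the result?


010001111 = 143
100101001 = 297
Sum = 440 = 110111000
1s count = 5

odd parity (5 ones in 110111000)


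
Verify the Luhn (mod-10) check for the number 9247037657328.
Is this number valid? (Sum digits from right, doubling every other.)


Luhn sum = 63
63 mod 10 = 3

Invalid (Luhn sum mod 10 = 3)


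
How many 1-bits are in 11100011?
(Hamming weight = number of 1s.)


Counting 1s in 11100011

5
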